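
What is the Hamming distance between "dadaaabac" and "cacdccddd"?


Comparing "dadaaabac" and "cacdccddd" position by position:
  Position 0: 'd' vs 'c' => differ
  Position 1: 'a' vs 'a' => same
  Position 2: 'd' vs 'c' => differ
  Position 3: 'a' vs 'd' => differ
  Position 4: 'a' vs 'c' => differ
  Position 5: 'a' vs 'c' => differ
  Position 6: 'b' vs 'd' => differ
  Position 7: 'a' vs 'd' => differ
  Position 8: 'c' vs 'd' => differ
Total differences (Hamming distance): 8

8


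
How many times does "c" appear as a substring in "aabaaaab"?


Searching for "c" in "aabaaaab"
Scanning each position:
  Position 0: "a" => no
  Position 1: "a" => no
  Position 2: "b" => no
  Position 3: "a" => no
  Position 4: "a" => no
  Position 5: "a" => no
  Position 6: "a" => no
  Position 7: "b" => no
Total occurrences: 0

0


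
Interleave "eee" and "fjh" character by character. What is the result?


Interleaving "eee" and "fjh":
  Position 0: 'e' from first, 'f' from second => "ef"
  Position 1: 'e' from first, 'j' from second => "ej"
  Position 2: 'e' from first, 'h' from second => "eh"
Result: efejeh

efejeh


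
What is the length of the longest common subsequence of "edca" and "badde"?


LCS of "edca" and "badde"
DP table:
           b    a    d    d    e
      0    0    0    0    0    0
  e   0    0    0    0    0    1
  d   0    0    0    1    1    1
  c   0    0    0    1    1    1
  a   0    0    1    1    1    1
LCS length = dp[4][5] = 1

1


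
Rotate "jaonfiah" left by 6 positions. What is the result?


Input: "jaonfiah", rotate left by 6
First 6 characters: "jaonfi"
Remaining characters: "ah"
Concatenate remaining + first: "ah" + "jaonfi" = "ahjaonfi"

ahjaonfi


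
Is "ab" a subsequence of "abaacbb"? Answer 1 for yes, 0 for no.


Check if "ab" is a subsequence of "abaacbb"
Greedy scan:
  Position 0 ('a'): matches sub[0] = 'a'
  Position 1 ('b'): matches sub[1] = 'b'
  Position 2 ('a'): no match needed
  Position 3 ('a'): no match needed
  Position 4 ('c'): no match needed
  Position 5 ('b'): no match needed
  Position 6 ('b'): no match needed
All 2 characters matched => is a subsequence

1


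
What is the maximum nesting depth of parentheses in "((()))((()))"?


Input: "((()))((()))"
Tracking depth:
  Position 0 '(': depth becomes 1
  Position 1 '(': depth becomes 2
  Position 2 '(': depth becomes 3
  Position 3 ')': depth becomes 2
  Position 4 ')': depth becomes 1
  Position 5 ')': depth becomes 0
  Position 6 '(': depth becomes 1
  Position 7 '(': depth becomes 2
  Position 8 '(': depth becomes 3
  Position 9 ')': depth becomes 2
  Position 10 ')': depth becomes 1
  Position 11 ')': depth becomes 0
Maximum depth reached: 3

3


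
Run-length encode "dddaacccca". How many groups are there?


Input: dddaacccca
Scanning for consecutive runs:
  Group 1: 'd' x 3 (positions 0-2)
  Group 2: 'a' x 2 (positions 3-4)
  Group 3: 'c' x 4 (positions 5-8)
  Group 4: 'a' x 1 (positions 9-9)
Total groups: 4

4


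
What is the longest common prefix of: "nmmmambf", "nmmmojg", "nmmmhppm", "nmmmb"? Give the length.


Words: nmmmambf, nmmmojg, nmmmhppm, nmmmb
  Position 0: all 'n' => match
  Position 1: all 'm' => match
  Position 2: all 'm' => match
  Position 3: all 'm' => match
  Position 4: ('a', 'o', 'h', 'b') => mismatch, stop
LCP = "nmmm" (length 4)

4


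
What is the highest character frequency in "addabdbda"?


Input: addabdbda
Character counts:
  'a': 3
  'b': 2
  'd': 4
Maximum frequency: 4

4


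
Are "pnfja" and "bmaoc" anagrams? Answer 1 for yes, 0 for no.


Strings: "pnfja", "bmaoc"
Sorted first:  afjnp
Sorted second: abcmo
Differ at position 1: 'f' vs 'b' => not anagrams

0


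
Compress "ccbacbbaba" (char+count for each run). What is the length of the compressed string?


Input: ccbacbbaba
Runs:
  'c' x 2 => "c2"
  'b' x 1 => "b1"
  'a' x 1 => "a1"
  'c' x 1 => "c1"
  'b' x 2 => "b2"
  'a' x 1 => "a1"
  'b' x 1 => "b1"
  'a' x 1 => "a1"
Compressed: "c2b1a1c1b2a1b1a1"
Compressed length: 16

16


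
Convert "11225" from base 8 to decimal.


Input: "11225" in base 8
Positional expansion:
  Digit '1' (value 1) x 8^4 = 4096
  Digit '1' (value 1) x 8^3 = 512
  Digit '2' (value 2) x 8^2 = 128
  Digit '2' (value 2) x 8^1 = 16
  Digit '5' (value 5) x 8^0 = 5
Sum = 4757

4757


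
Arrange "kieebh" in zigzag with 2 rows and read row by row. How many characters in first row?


Zigzag "kieebh" into 2 rows:
Placing characters:
  'k' => row 0
  'i' => row 1
  'e' => row 0
  'e' => row 1
  'b' => row 0
  'h' => row 1
Rows:
  Row 0: "keb"
  Row 1: "ieh"
First row length: 3

3


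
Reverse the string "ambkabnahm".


Input: ambkabnahm
Reading characters right to left:
  Position 9: 'm'
  Position 8: 'h'
  Position 7: 'a'
  Position 6: 'n'
  Position 5: 'b'
  Position 4: 'a'
  Position 3: 'k'
  Position 2: 'b'
  Position 1: 'm'
  Position 0: 'a'
Reversed: mhanbakbma

mhanbakbma


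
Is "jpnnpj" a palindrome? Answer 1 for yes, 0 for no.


Input: jpnnpj
Reversed: jpnnpj
  Compare pos 0 ('j') with pos 5 ('j'): match
  Compare pos 1 ('p') with pos 4 ('p'): match
  Compare pos 2 ('n') with pos 3 ('n'): match
Result: palindrome

1


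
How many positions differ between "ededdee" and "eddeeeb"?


Comparing "ededdee" and "eddeeeb" position by position:
  Position 0: 'e' vs 'e' => same
  Position 1: 'd' vs 'd' => same
  Position 2: 'e' vs 'd' => DIFFER
  Position 3: 'd' vs 'e' => DIFFER
  Position 4: 'd' vs 'e' => DIFFER
  Position 5: 'e' vs 'e' => same
  Position 6: 'e' vs 'b' => DIFFER
Positions that differ: 4

4


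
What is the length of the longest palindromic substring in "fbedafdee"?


Input: "fbedafdee"
Checking substrings for palindromes:
  [7:9] "ee" (len 2) => palindrome
Longest palindromic substring: "ee" with length 2

2


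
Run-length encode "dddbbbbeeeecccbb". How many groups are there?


Input: dddbbbbeeeecccbb
Scanning for consecutive runs:
  Group 1: 'd' x 3 (positions 0-2)
  Group 2: 'b' x 4 (positions 3-6)
  Group 3: 'e' x 4 (positions 7-10)
  Group 4: 'c' x 3 (positions 11-13)
  Group 5: 'b' x 2 (positions 14-15)
Total groups: 5

5


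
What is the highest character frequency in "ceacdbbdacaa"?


Input: ceacdbbdacaa
Character counts:
  'a': 4
  'b': 2
  'c': 3
  'd': 2
  'e': 1
Maximum frequency: 4

4


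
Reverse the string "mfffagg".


Input: mfffagg
Reading characters right to left:
  Position 6: 'g'
  Position 5: 'g'
  Position 4: 'a'
  Position 3: 'f'
  Position 2: 'f'
  Position 1: 'f'
  Position 0: 'm'
Reversed: ggafffm

ggafffm


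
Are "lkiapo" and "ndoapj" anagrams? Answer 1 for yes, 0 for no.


Strings: "lkiapo", "ndoapj"
Sorted first:  aiklop
Sorted second: adjnop
Differ at position 1: 'i' vs 'd' => not anagrams

0


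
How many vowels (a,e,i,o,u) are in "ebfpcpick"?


Input: ebfpcpick
Checking each character:
  'e' at position 0: vowel (running total: 1)
  'b' at position 1: consonant
  'f' at position 2: consonant
  'p' at position 3: consonant
  'c' at position 4: consonant
  'p' at position 5: consonant
  'i' at position 6: vowel (running total: 2)
  'c' at position 7: consonant
  'k' at position 8: consonant
Total vowels: 2

2


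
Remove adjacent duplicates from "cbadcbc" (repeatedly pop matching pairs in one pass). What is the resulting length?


Input: cbadcbc
Stack-based adjacent duplicate removal:
  Read 'c': push. Stack: c
  Read 'b': push. Stack: cb
  Read 'a': push. Stack: cba
  Read 'd': push. Stack: cbad
  Read 'c': push. Stack: cbadc
  Read 'b': push. Stack: cbadcb
  Read 'c': push. Stack: cbadcbc
Final stack: "cbadcbc" (length 7)

7


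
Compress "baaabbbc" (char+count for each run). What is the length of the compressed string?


Input: baaabbbc
Runs:
  'b' x 1 => "b1"
  'a' x 3 => "a3"
  'b' x 3 => "b3"
  'c' x 1 => "c1"
Compressed: "b1a3b3c1"
Compressed length: 8

8


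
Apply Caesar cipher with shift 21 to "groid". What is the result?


Caesar cipher: shift "groid" by 21
  'g' (pos 6) + 21 = pos 1 = 'b'
  'r' (pos 17) + 21 = pos 12 = 'm'
  'o' (pos 14) + 21 = pos 9 = 'j'
  'i' (pos 8) + 21 = pos 3 = 'd'
  'd' (pos 3) + 21 = pos 24 = 'y'
Result: bmjdy

bmjdy


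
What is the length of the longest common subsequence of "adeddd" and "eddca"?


LCS of "adeddd" and "eddca"
DP table:
           e    d    d    c    a
      0    0    0    0    0    0
  a   0    0    0    0    0    1
  d   0    0    1    1    1    1
  e   0    1    1    1    1    1
  d   0    1    2    2    2    2
  d   0    1    2    3    3    3
  d   0    1    2    3    3    3
LCS length = dp[6][5] = 3

3


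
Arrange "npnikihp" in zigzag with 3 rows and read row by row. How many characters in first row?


Zigzag "npnikihp" into 3 rows:
Placing characters:
  'n' => row 0
  'p' => row 1
  'n' => row 2
  'i' => row 1
  'k' => row 0
  'i' => row 1
  'h' => row 2
  'p' => row 1
Rows:
  Row 0: "nk"
  Row 1: "piip"
  Row 2: "nh"
First row length: 2

2


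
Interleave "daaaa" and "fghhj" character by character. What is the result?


Interleaving "daaaa" and "fghhj":
  Position 0: 'd' from first, 'f' from second => "df"
  Position 1: 'a' from first, 'g' from second => "ag"
  Position 2: 'a' from first, 'h' from second => "ah"
  Position 3: 'a' from first, 'h' from second => "ah"
  Position 4: 'a' from first, 'j' from second => "aj"
Result: dfagahahaj

dfagahahaj


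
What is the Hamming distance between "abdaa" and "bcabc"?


Comparing "abdaa" and "bcabc" position by position:
  Position 0: 'a' vs 'b' => differ
  Position 1: 'b' vs 'c' => differ
  Position 2: 'd' vs 'a' => differ
  Position 3: 'a' vs 'b' => differ
  Position 4: 'a' vs 'c' => differ
Total differences (Hamming distance): 5

5


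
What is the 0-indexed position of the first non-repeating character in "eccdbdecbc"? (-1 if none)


Input: eccdbdecbc
Character frequencies:
  'b': 2
  'c': 4
  'd': 2
  'e': 2
Scanning left to right for freq == 1:
  Position 0 ('e'): freq=2, skip
  Position 1 ('c'): freq=4, skip
  Position 2 ('c'): freq=4, skip
  Position 3 ('d'): freq=2, skip
  Position 4 ('b'): freq=2, skip
  Position 5 ('d'): freq=2, skip
  Position 6 ('e'): freq=2, skip
  Position 7 ('c'): freq=4, skip
  Position 8 ('b'): freq=2, skip
  Position 9 ('c'): freq=4, skip
  No unique character found => answer = -1

-1


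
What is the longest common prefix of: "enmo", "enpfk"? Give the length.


Words: enmo, enpfk
  Position 0: all 'e' => match
  Position 1: all 'n' => match
  Position 2: ('m', 'p') => mismatch, stop
LCP = "en" (length 2)

2


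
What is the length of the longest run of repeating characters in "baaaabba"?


Input: "baaaabba"
Scanning for longest run:
  Position 1 ('a'): new char, reset run to 1
  Position 2 ('a'): continues run of 'a', length=2
  Position 3 ('a'): continues run of 'a', length=3
  Position 4 ('a'): continues run of 'a', length=4
  Position 5 ('b'): new char, reset run to 1
  Position 6 ('b'): continues run of 'b', length=2
  Position 7 ('a'): new char, reset run to 1
Longest run: 'a' with length 4

4


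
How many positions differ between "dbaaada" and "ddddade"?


Comparing "dbaaada" and "ddddade" position by position:
  Position 0: 'd' vs 'd' => same
  Position 1: 'b' vs 'd' => DIFFER
  Position 2: 'a' vs 'd' => DIFFER
  Position 3: 'a' vs 'd' => DIFFER
  Position 4: 'a' vs 'a' => same
  Position 5: 'd' vs 'd' => same
  Position 6: 'a' vs 'e' => DIFFER
Positions that differ: 4

4


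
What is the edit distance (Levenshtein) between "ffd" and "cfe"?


Computing edit distance: "ffd" -> "cfe"
DP table:
           c    f    e
      0    1    2    3
  f   1    1    1    2
  f   2    2    1    2
  d   3    3    2    2
Edit distance = dp[3][3] = 2

2


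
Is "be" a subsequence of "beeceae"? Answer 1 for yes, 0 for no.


Check if "be" is a subsequence of "beeceae"
Greedy scan:
  Position 0 ('b'): matches sub[0] = 'b'
  Position 1 ('e'): matches sub[1] = 'e'
  Position 2 ('e'): no match needed
  Position 3 ('c'): no match needed
  Position 4 ('e'): no match needed
  Position 5 ('a'): no match needed
  Position 6 ('e'): no match needed
All 2 characters matched => is a subsequence

1


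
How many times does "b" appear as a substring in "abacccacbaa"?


Searching for "b" in "abacccacbaa"
Scanning each position:
  Position 0: "a" => no
  Position 1: "b" => MATCH
  Position 2: "a" => no
  Position 3: "c" => no
  Position 4: "c" => no
  Position 5: "c" => no
  Position 6: "a" => no
  Position 7: "c" => no
  Position 8: "b" => MATCH
  Position 9: "a" => no
  Position 10: "a" => no
Total occurrences: 2

2


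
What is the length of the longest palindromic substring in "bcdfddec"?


Input: "bcdfddec"
Checking substrings for palindromes:
  [2:5] "dfd" (len 3) => palindrome
  [4:6] "dd" (len 2) => palindrome
Longest palindromic substring: "dfd" with length 3

3


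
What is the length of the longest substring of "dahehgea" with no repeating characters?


Input: "dahehgea"
Sliding window (track last position of each char):
  Position 0 ('d'): window [0,0] length 1 -- new best
  Position 1 ('a'): window [0,1] length 2 -- new best
  Position 2 ('h'): window [0,2] length 3 -- new best
  Position 3 ('e'): window [0,3] length 4 -- new best
  Position 4 ('h'): repeat (last at 2), move window start to 3
  Position 4 ('h'): window [3,4] length 2
  Position 5 ('g'): window [3,5] length 3
  Position 6 ('e'): repeat (last at 3), move window start to 4
  Position 6 ('e'): window [4,6] length 3
  Position 7 ('a'): window [4,7] length 4
Longest substring with no repeats: "dahe" with length 4

4


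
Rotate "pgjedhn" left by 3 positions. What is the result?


Input: "pgjedhn", rotate left by 3
First 3 characters: "pgj"
Remaining characters: "edhn"
Concatenate remaining + first: "edhn" + "pgj" = "edhnpgj"

edhnpgj


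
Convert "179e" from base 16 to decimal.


Input: "179e" in base 16
Positional expansion:
  Digit '1' (value 1) x 16^3 = 4096
  Digit '7' (value 7) x 16^2 = 1792
  Digit '9' (value 9) x 16^1 = 144
  Digit 'e' (value 14) x 16^0 = 14
Sum = 6046

6046


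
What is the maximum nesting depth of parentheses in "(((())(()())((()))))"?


Input: "(((())(()())((()))))"
Tracking depth:
  Position 0 '(': depth becomes 1
  Position 1 '(': depth becomes 2
  Position 2 '(': depth becomes 3
  Position 3 '(': depth becomes 4
  Position 4 ')': depth becomes 3
  Position 5 ')': depth becomes 2
  Position 6 '(': depth becomes 3
  Position 7 '(': depth becomes 4
  Position 8 ')': depth becomes 3
  Position 9 '(': depth becomes 4
  Position 10 ')': depth becomes 3
  Position 11 ')': depth becomes 2
  Position 12 '(': depth becomes 3
  Position 13 '(': depth becomes 4
  Position 14 '(': depth becomes 5
  Position 15 ')': depth becomes 4
  Position 16 ')': depth becomes 3
  Position 17 ')': depth becomes 2
  Position 18 ')': depth becomes 1
  Position 19 ')': depth becomes 0
Maximum depth reached: 5

5


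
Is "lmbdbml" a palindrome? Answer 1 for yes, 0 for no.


Input: lmbdbml
Reversed: lmbdbml
  Compare pos 0 ('l') with pos 6 ('l'): match
  Compare pos 1 ('m') with pos 5 ('m'): match
  Compare pos 2 ('b') with pos 4 ('b'): match
Result: palindrome

1


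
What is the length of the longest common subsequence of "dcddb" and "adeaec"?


LCS of "dcddb" and "adeaec"
DP table:
           a    d    e    a    e    c
      0    0    0    0    0    0    0
  d   0    0    1    1    1    1    1
  c   0    0    1    1    1    1    2
  d   0    0    1    1    1    1    2
  d   0    0    1    1    1    1    2
  b   0    0    1    1    1    1    2
LCS length = dp[5][6] = 2

2


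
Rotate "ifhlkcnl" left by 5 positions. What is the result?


Input: "ifhlkcnl", rotate left by 5
First 5 characters: "ifhlk"
Remaining characters: "cnl"
Concatenate remaining + first: "cnl" + "ifhlk" = "cnlifhlk"

cnlifhlk


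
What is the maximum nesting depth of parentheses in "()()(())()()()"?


Input: "()()(())()()()"
Tracking depth:
  Position 0 '(': depth becomes 1
  Position 1 ')': depth becomes 0
  Position 2 '(': depth becomes 1
  Position 3 ')': depth becomes 0
  Position 4 '(': depth becomes 1
  Position 5 '(': depth becomes 2
  Position 6 ')': depth becomes 1
  Position 7 ')': depth becomes 0
  Position 8 '(': depth becomes 1
  Position 9 ')': depth becomes 0
  Position 10 '(': depth becomes 1
  Position 11 ')': depth becomes 0
  Position 12 '(': depth becomes 1
  Position 13 ')': depth becomes 0
Maximum depth reached: 2

2


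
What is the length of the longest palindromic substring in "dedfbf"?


Input: "dedfbf"
Checking substrings for palindromes:
  [0:3] "ded" (len 3) => palindrome
  [3:6] "fbf" (len 3) => palindrome
Longest palindromic substring: "ded" with length 3

3


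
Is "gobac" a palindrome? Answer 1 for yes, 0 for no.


Input: gobac
Reversed: cabog
  Compare pos 0 ('g') with pos 4 ('c'): MISMATCH
  Compare pos 1 ('o') with pos 3 ('a'): MISMATCH
Result: not a palindrome

0


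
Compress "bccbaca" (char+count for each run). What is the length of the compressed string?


Input: bccbaca
Runs:
  'b' x 1 => "b1"
  'c' x 2 => "c2"
  'b' x 1 => "b1"
  'a' x 1 => "a1"
  'c' x 1 => "c1"
  'a' x 1 => "a1"
Compressed: "b1c2b1a1c1a1"
Compressed length: 12

12


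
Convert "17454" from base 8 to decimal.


Input: "17454" in base 8
Positional expansion:
  Digit '1' (value 1) x 8^4 = 4096
  Digit '7' (value 7) x 8^3 = 3584
  Digit '4' (value 4) x 8^2 = 256
  Digit '5' (value 5) x 8^1 = 40
  Digit '4' (value 4) x 8^0 = 4
Sum = 7980

7980


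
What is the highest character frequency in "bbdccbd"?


Input: bbdccbd
Character counts:
  'b': 3
  'c': 2
  'd': 2
Maximum frequency: 3

3


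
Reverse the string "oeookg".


Input: oeookg
Reading characters right to left:
  Position 5: 'g'
  Position 4: 'k'
  Position 3: 'o'
  Position 2: 'o'
  Position 1: 'e'
  Position 0: 'o'
Reversed: gkooeo

gkooeo


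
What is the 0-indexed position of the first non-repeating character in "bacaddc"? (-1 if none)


Input: bacaddc
Character frequencies:
  'a': 2
  'b': 1
  'c': 2
  'd': 2
Scanning left to right for freq == 1:
  Position 0 ('b'): unique! => answer = 0

0


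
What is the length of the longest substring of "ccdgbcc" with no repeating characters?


Input: "ccdgbcc"
Sliding window (track last position of each char):
  Position 0 ('c'): window [0,0] length 1 -- new best
  Position 1 ('c'): repeat (last at 0), move window start to 1
  Position 1 ('c'): window [1,1] length 1
  Position 2 ('d'): window [1,2] length 2 -- new best
  Position 3 ('g'): window [1,3] length 3 -- new best
  Position 4 ('b'): window [1,4] length 4 -- new best
  Position 5 ('c'): repeat (last at 1), move window start to 2
  Position 5 ('c'): window [2,5] length 4
  Position 6 ('c'): repeat (last at 5), move window start to 6
  Position 6 ('c'): window [6,6] length 1
Longest substring with no repeats: "cdgb" with length 4

4


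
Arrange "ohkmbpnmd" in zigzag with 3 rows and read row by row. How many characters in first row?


Zigzag "ohkmbpnmd" into 3 rows:
Placing characters:
  'o' => row 0
  'h' => row 1
  'k' => row 2
  'm' => row 1
  'b' => row 0
  'p' => row 1
  'n' => row 2
  'm' => row 1
  'd' => row 0
Rows:
  Row 0: "obd"
  Row 1: "hmpm"
  Row 2: "kn"
First row length: 3

3


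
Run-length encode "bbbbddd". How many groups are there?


Input: bbbbddd
Scanning for consecutive runs:
  Group 1: 'b' x 4 (positions 0-3)
  Group 2: 'd' x 3 (positions 4-6)
Total groups: 2

2


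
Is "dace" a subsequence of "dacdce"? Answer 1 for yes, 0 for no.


Check if "dace" is a subsequence of "dacdce"
Greedy scan:
  Position 0 ('d'): matches sub[0] = 'd'
  Position 1 ('a'): matches sub[1] = 'a'
  Position 2 ('c'): matches sub[2] = 'c'
  Position 3 ('d'): no match needed
  Position 4 ('c'): no match needed
  Position 5 ('e'): matches sub[3] = 'e'
All 4 characters matched => is a subsequence

1


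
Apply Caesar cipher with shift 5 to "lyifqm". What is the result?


Caesar cipher: shift "lyifqm" by 5
  'l' (pos 11) + 5 = pos 16 = 'q'
  'y' (pos 24) + 5 = pos 3 = 'd'
  'i' (pos 8) + 5 = pos 13 = 'n'
  'f' (pos 5) + 5 = pos 10 = 'k'
  'q' (pos 16) + 5 = pos 21 = 'v'
  'm' (pos 12) + 5 = pos 17 = 'r'
Result: qdnkvr

qdnkvr


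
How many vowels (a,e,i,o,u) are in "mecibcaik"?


Input: mecibcaik
Checking each character:
  'm' at position 0: consonant
  'e' at position 1: vowel (running total: 1)
  'c' at position 2: consonant
  'i' at position 3: vowel (running total: 2)
  'b' at position 4: consonant
  'c' at position 5: consonant
  'a' at position 6: vowel (running total: 3)
  'i' at position 7: vowel (running total: 4)
  'k' at position 8: consonant
Total vowels: 4

4


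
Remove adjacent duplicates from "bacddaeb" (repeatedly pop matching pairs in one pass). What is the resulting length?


Input: bacddaeb
Stack-based adjacent duplicate removal:
  Read 'b': push. Stack: b
  Read 'a': push. Stack: ba
  Read 'c': push. Stack: bac
  Read 'd': push. Stack: bacd
  Read 'd': matches stack top 'd' => pop. Stack: bac
  Read 'a': push. Stack: baca
  Read 'e': push. Stack: bacae
  Read 'b': push. Stack: bacaeb
Final stack: "bacaeb" (length 6)

6


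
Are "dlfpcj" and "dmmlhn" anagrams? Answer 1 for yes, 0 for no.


Strings: "dlfpcj", "dmmlhn"
Sorted first:  cdfjlp
Sorted second: dhlmmn
Differ at position 0: 'c' vs 'd' => not anagrams

0


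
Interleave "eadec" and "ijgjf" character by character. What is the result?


Interleaving "eadec" and "ijgjf":
  Position 0: 'e' from first, 'i' from second => "ei"
  Position 1: 'a' from first, 'j' from second => "aj"
  Position 2: 'd' from first, 'g' from second => "dg"
  Position 3: 'e' from first, 'j' from second => "ej"
  Position 4: 'c' from first, 'f' from second => "cf"
Result: eiajdgejcf

eiajdgejcf


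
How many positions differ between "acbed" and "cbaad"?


Comparing "acbed" and "cbaad" position by position:
  Position 0: 'a' vs 'c' => DIFFER
  Position 1: 'c' vs 'b' => DIFFER
  Position 2: 'b' vs 'a' => DIFFER
  Position 3: 'e' vs 'a' => DIFFER
  Position 4: 'd' vs 'd' => same
Positions that differ: 4

4


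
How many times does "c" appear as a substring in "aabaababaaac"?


Searching for "c" in "aabaababaaac"
Scanning each position:
  Position 0: "a" => no
  Position 1: "a" => no
  Position 2: "b" => no
  Position 3: "a" => no
  Position 4: "a" => no
  Position 5: "b" => no
  Position 6: "a" => no
  Position 7: "b" => no
  Position 8: "a" => no
  Position 9: "a" => no
  Position 10: "a" => no
  Position 11: "c" => MATCH
Total occurrences: 1

1


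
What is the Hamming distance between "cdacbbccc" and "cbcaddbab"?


Comparing "cdacbbccc" and "cbcaddbab" position by position:
  Position 0: 'c' vs 'c' => same
  Position 1: 'd' vs 'b' => differ
  Position 2: 'a' vs 'c' => differ
  Position 3: 'c' vs 'a' => differ
  Position 4: 'b' vs 'd' => differ
  Position 5: 'b' vs 'd' => differ
  Position 6: 'c' vs 'b' => differ
  Position 7: 'c' vs 'a' => differ
  Position 8: 'c' vs 'b' => differ
Total differences (Hamming distance): 8

8


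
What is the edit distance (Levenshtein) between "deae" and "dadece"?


Computing edit distance: "deae" -> "dadece"
DP table:
           d    a    d    e    c    e
      0    1    2    3    4    5    6
  d   1    0    1    2    3    4    5
  e   2    1    1    2    2    3    4
  a   3    2    1    2    3    3    4
  e   4    3    2    2    2    3    3
Edit distance = dp[4][6] = 3

3


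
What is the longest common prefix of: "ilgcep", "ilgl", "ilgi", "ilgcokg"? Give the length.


Words: ilgcep, ilgl, ilgi, ilgcokg
  Position 0: all 'i' => match
  Position 1: all 'l' => match
  Position 2: all 'g' => match
  Position 3: ('c', 'l', 'i', 'c') => mismatch, stop
LCP = "ilg" (length 3)

3


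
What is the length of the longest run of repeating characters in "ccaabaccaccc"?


Input: "ccaabaccaccc"
Scanning for longest run:
  Position 1 ('c'): continues run of 'c', length=2
  Position 2 ('a'): new char, reset run to 1
  Position 3 ('a'): continues run of 'a', length=2
  Position 4 ('b'): new char, reset run to 1
  Position 5 ('a'): new char, reset run to 1
  Position 6 ('c'): new char, reset run to 1
  Position 7 ('c'): continues run of 'c', length=2
  Position 8 ('a'): new char, reset run to 1
  Position 9 ('c'): new char, reset run to 1
  Position 10 ('c'): continues run of 'c', length=2
  Position 11 ('c'): continues run of 'c', length=3
Longest run: 'c' with length 3

3


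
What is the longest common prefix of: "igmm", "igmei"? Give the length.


Words: igmm, igmei
  Position 0: all 'i' => match
  Position 1: all 'g' => match
  Position 2: all 'm' => match
  Position 3: ('m', 'e') => mismatch, stop
LCP = "igm" (length 3)

3


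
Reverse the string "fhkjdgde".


Input: fhkjdgde
Reading characters right to left:
  Position 7: 'e'
  Position 6: 'd'
  Position 5: 'g'
  Position 4: 'd'
  Position 3: 'j'
  Position 2: 'k'
  Position 1: 'h'
  Position 0: 'f'
Reversed: edgdjkhf

edgdjkhf


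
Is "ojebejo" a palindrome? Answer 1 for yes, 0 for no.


Input: ojebejo
Reversed: ojebejo
  Compare pos 0 ('o') with pos 6 ('o'): match
  Compare pos 1 ('j') with pos 5 ('j'): match
  Compare pos 2 ('e') with pos 4 ('e'): match
Result: palindrome

1


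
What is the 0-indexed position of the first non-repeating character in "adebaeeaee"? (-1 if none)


Input: adebaeeaee
Character frequencies:
  'a': 3
  'b': 1
  'd': 1
  'e': 5
Scanning left to right for freq == 1:
  Position 0 ('a'): freq=3, skip
  Position 1 ('d'): unique! => answer = 1

1


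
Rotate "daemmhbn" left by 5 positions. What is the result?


Input: "daemmhbn", rotate left by 5
First 5 characters: "daemm"
Remaining characters: "hbn"
Concatenate remaining + first: "hbn" + "daemm" = "hbndaemm"

hbndaemm


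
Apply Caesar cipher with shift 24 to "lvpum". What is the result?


Caesar cipher: shift "lvpum" by 24
  'l' (pos 11) + 24 = pos 9 = 'j'
  'v' (pos 21) + 24 = pos 19 = 't'
  'p' (pos 15) + 24 = pos 13 = 'n'
  'u' (pos 20) + 24 = pos 18 = 's'
  'm' (pos 12) + 24 = pos 10 = 'k'
Result: jtnsk

jtnsk


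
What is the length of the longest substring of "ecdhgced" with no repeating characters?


Input: "ecdhgced"
Sliding window (track last position of each char):
  Position 0 ('e'): window [0,0] length 1 -- new best
  Position 1 ('c'): window [0,1] length 2 -- new best
  Position 2 ('d'): window [0,2] length 3 -- new best
  Position 3 ('h'): window [0,3] length 4 -- new best
  Position 4 ('g'): window [0,4] length 5 -- new best
  Position 5 ('c'): repeat (last at 1), move window start to 2
  Position 5 ('c'): window [2,5] length 4
  Position 6 ('e'): window [2,6] length 5
  Position 7 ('d'): repeat (last at 2), move window start to 3
  Position 7 ('d'): window [3,7] length 5
Longest substring with no repeats: "ecdhg" with length 5

5


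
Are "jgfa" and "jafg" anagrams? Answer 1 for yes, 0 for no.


Strings: "jgfa", "jafg"
Sorted first:  afgj
Sorted second: afgj
Sorted forms match => anagrams

1


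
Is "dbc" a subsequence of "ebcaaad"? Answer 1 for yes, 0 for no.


Check if "dbc" is a subsequence of "ebcaaad"
Greedy scan:
  Position 0 ('e'): no match needed
  Position 1 ('b'): no match needed
  Position 2 ('c'): no match needed
  Position 3 ('a'): no match needed
  Position 4 ('a'): no match needed
  Position 5 ('a'): no match needed
  Position 6 ('d'): matches sub[0] = 'd'
Only matched 1/3 characters => not a subsequence

0


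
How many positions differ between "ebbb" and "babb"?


Comparing "ebbb" and "babb" position by position:
  Position 0: 'e' vs 'b' => DIFFER
  Position 1: 'b' vs 'a' => DIFFER
  Position 2: 'b' vs 'b' => same
  Position 3: 'b' vs 'b' => same
Positions that differ: 2

2


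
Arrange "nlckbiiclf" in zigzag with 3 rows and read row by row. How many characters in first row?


Zigzag "nlckbiiclf" into 3 rows:
Placing characters:
  'n' => row 0
  'l' => row 1
  'c' => row 2
  'k' => row 1
  'b' => row 0
  'i' => row 1
  'i' => row 2
  'c' => row 1
  'l' => row 0
  'f' => row 1
Rows:
  Row 0: "nbl"
  Row 1: "lkicf"
  Row 2: "ci"
First row length: 3

3


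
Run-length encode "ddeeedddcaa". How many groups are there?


Input: ddeeedddcaa
Scanning for consecutive runs:
  Group 1: 'd' x 2 (positions 0-1)
  Group 2: 'e' x 3 (positions 2-4)
  Group 3: 'd' x 3 (positions 5-7)
  Group 4: 'c' x 1 (positions 8-8)
  Group 5: 'a' x 2 (positions 9-10)
Total groups: 5

5


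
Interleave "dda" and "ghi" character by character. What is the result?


Interleaving "dda" and "ghi":
  Position 0: 'd' from first, 'g' from second => "dg"
  Position 1: 'd' from first, 'h' from second => "dh"
  Position 2: 'a' from first, 'i' from second => "ai"
Result: dgdhai

dgdhai


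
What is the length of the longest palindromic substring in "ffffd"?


Input: "ffffd"
Checking substrings for palindromes:
  [0:4] "ffff" (len 4) => palindrome
  [0:3] "fff" (len 3) => palindrome
  [1:4] "fff" (len 3) => palindrome
  [0:2] "ff" (len 2) => palindrome
  [1:3] "ff" (len 2) => palindrome
  [2:4] "ff" (len 2) => palindrome
Longest palindromic substring: "ffff" with length 4

4


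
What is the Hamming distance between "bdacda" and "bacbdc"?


Comparing "bdacda" and "bacbdc" position by position:
  Position 0: 'b' vs 'b' => same
  Position 1: 'd' vs 'a' => differ
  Position 2: 'a' vs 'c' => differ
  Position 3: 'c' vs 'b' => differ
  Position 4: 'd' vs 'd' => same
  Position 5: 'a' vs 'c' => differ
Total differences (Hamming distance): 4

4


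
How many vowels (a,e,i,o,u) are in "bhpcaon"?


Input: bhpcaon
Checking each character:
  'b' at position 0: consonant
  'h' at position 1: consonant
  'p' at position 2: consonant
  'c' at position 3: consonant
  'a' at position 4: vowel (running total: 1)
  'o' at position 5: vowel (running total: 2)
  'n' at position 6: consonant
Total vowels: 2

2


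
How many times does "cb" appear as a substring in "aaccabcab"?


Searching for "cb" in "aaccabcab"
Scanning each position:
  Position 0: "aa" => no
  Position 1: "ac" => no
  Position 2: "cc" => no
  Position 3: "ca" => no
  Position 4: "ab" => no
  Position 5: "bc" => no
  Position 6: "ca" => no
  Position 7: "ab" => no
Total occurrences: 0

0


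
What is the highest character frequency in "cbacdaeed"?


Input: cbacdaeed
Character counts:
  'a': 2
  'b': 1
  'c': 2
  'd': 2
  'e': 2
Maximum frequency: 2

2


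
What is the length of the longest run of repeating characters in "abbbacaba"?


Input: "abbbacaba"
Scanning for longest run:
  Position 1 ('b'): new char, reset run to 1
  Position 2 ('b'): continues run of 'b', length=2
  Position 3 ('b'): continues run of 'b', length=3
  Position 4 ('a'): new char, reset run to 1
  Position 5 ('c'): new char, reset run to 1
  Position 6 ('a'): new char, reset run to 1
  Position 7 ('b'): new char, reset run to 1
  Position 8 ('a'): new char, reset run to 1
Longest run: 'b' with length 3

3


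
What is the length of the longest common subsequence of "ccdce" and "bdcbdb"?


LCS of "ccdce" and "bdcbdb"
DP table:
           b    d    c    b    d    b
      0    0    0    0    0    0    0
  c   0    0    0    1    1    1    1
  c   0    0    0    1    1    1    1
  d   0    0    1    1    1    2    2
  c   0    0    1    2    2    2    2
  e   0    0    1    2    2    2    2
LCS length = dp[5][6] = 2

2


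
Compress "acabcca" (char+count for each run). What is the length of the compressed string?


Input: acabcca
Runs:
  'a' x 1 => "a1"
  'c' x 1 => "c1"
  'a' x 1 => "a1"
  'b' x 1 => "b1"
  'c' x 2 => "c2"
  'a' x 1 => "a1"
Compressed: "a1c1a1b1c2a1"
Compressed length: 12

12


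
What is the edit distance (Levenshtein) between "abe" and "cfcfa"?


Computing edit distance: "abe" -> "cfcfa"
DP table:
           c    f    c    f    a
      0    1    2    3    4    5
  a   1    1    2    3    4    4
  b   2    2    2    3    4    5
  e   3    3    3    3    4    5
Edit distance = dp[3][5] = 5

5


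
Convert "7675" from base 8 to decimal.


Input: "7675" in base 8
Positional expansion:
  Digit '7' (value 7) x 8^3 = 3584
  Digit '6' (value 6) x 8^2 = 384
  Digit '7' (value 7) x 8^1 = 56
  Digit '5' (value 5) x 8^0 = 5
Sum = 4029

4029


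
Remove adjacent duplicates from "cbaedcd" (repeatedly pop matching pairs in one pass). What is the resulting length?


Input: cbaedcd
Stack-based adjacent duplicate removal:
  Read 'c': push. Stack: c
  Read 'b': push. Stack: cb
  Read 'a': push. Stack: cba
  Read 'e': push. Stack: cbae
  Read 'd': push. Stack: cbaed
  Read 'c': push. Stack: cbaedc
  Read 'd': push. Stack: cbaedcd
Final stack: "cbaedcd" (length 7)

7


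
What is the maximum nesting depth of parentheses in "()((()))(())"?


Input: "()((()))(())"
Tracking depth:
  Position 0 '(': depth becomes 1
  Position 1 ')': depth becomes 0
  Position 2 '(': depth becomes 1
  Position 3 '(': depth becomes 2
  Position 4 '(': depth becomes 3
  Position 5 ')': depth becomes 2
  Position 6 ')': depth becomes 1
  Position 7 ')': depth becomes 0
  Position 8 '(': depth becomes 1
  Position 9 '(': depth becomes 2
  Position 10 ')': depth becomes 1
  Position 11 ')': depth becomes 0
Maximum depth reached: 3

3


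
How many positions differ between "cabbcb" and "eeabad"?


Comparing "cabbcb" and "eeabad" position by position:
  Position 0: 'c' vs 'e' => DIFFER
  Position 1: 'a' vs 'e' => DIFFER
  Position 2: 'b' vs 'a' => DIFFER
  Position 3: 'b' vs 'b' => same
  Position 4: 'c' vs 'a' => DIFFER
  Position 5: 'b' vs 'd' => DIFFER
Positions that differ: 5

5


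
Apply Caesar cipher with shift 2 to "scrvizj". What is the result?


Caesar cipher: shift "scrvizj" by 2
  's' (pos 18) + 2 = pos 20 = 'u'
  'c' (pos 2) + 2 = pos 4 = 'e'
  'r' (pos 17) + 2 = pos 19 = 't'
  'v' (pos 21) + 2 = pos 23 = 'x'
  'i' (pos 8) + 2 = pos 10 = 'k'
  'z' (pos 25) + 2 = pos 1 = 'b'
  'j' (pos 9) + 2 = pos 11 = 'l'
Result: uetxkbl

uetxkbl


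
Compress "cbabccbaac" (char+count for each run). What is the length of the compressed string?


Input: cbabccbaac
Runs:
  'c' x 1 => "c1"
  'b' x 1 => "b1"
  'a' x 1 => "a1"
  'b' x 1 => "b1"
  'c' x 2 => "c2"
  'b' x 1 => "b1"
  'a' x 2 => "a2"
  'c' x 1 => "c1"
Compressed: "c1b1a1b1c2b1a2c1"
Compressed length: 16

16


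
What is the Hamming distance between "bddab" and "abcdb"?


Comparing "bddab" and "abcdb" position by position:
  Position 0: 'b' vs 'a' => differ
  Position 1: 'd' vs 'b' => differ
  Position 2: 'd' vs 'c' => differ
  Position 3: 'a' vs 'd' => differ
  Position 4: 'b' vs 'b' => same
Total differences (Hamming distance): 4

4


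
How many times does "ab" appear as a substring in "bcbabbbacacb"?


Searching for "ab" in "bcbabbbacacb"
Scanning each position:
  Position 0: "bc" => no
  Position 1: "cb" => no
  Position 2: "ba" => no
  Position 3: "ab" => MATCH
  Position 4: "bb" => no
  Position 5: "bb" => no
  Position 6: "ba" => no
  Position 7: "ac" => no
  Position 8: "ca" => no
  Position 9: "ac" => no
  Position 10: "cb" => no
Total occurrences: 1

1


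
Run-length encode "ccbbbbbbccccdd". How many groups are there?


Input: ccbbbbbbccccdd
Scanning for consecutive runs:
  Group 1: 'c' x 2 (positions 0-1)
  Group 2: 'b' x 6 (positions 2-7)
  Group 3: 'c' x 4 (positions 8-11)
  Group 4: 'd' x 2 (positions 12-13)
Total groups: 4

4


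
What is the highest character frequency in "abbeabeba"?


Input: abbeabeba
Character counts:
  'a': 3
  'b': 4
  'e': 2
Maximum frequency: 4

4


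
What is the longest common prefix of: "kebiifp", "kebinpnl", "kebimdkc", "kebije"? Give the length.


Words: kebiifp, kebinpnl, kebimdkc, kebije
  Position 0: all 'k' => match
  Position 1: all 'e' => match
  Position 2: all 'b' => match
  Position 3: all 'i' => match
  Position 4: ('i', 'n', 'm', 'j') => mismatch, stop
LCP = "kebi" (length 4)

4


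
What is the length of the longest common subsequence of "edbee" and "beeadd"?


LCS of "edbee" and "beeadd"
DP table:
           b    e    e    a    d    d
      0    0    0    0    0    0    0
  e   0    0    1    1    1    1    1
  d   0    0    1    1    1    2    2
  b   0    1    1    1    1    2    2
  e   0    1    2    2    2    2    2
  e   0    1    2    3    3    3    3
LCS length = dp[5][6] = 3

3


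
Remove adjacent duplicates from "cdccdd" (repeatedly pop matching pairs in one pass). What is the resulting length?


Input: cdccdd
Stack-based adjacent duplicate removal:
  Read 'c': push. Stack: c
  Read 'd': push. Stack: cd
  Read 'c': push. Stack: cdc
  Read 'c': matches stack top 'c' => pop. Stack: cd
  Read 'd': matches stack top 'd' => pop. Stack: c
  Read 'd': push. Stack: cd
Final stack: "cd" (length 2)

2


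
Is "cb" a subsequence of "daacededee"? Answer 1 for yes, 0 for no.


Check if "cb" is a subsequence of "daacededee"
Greedy scan:
  Position 0 ('d'): no match needed
  Position 1 ('a'): no match needed
  Position 2 ('a'): no match needed
  Position 3 ('c'): matches sub[0] = 'c'
  Position 4 ('e'): no match needed
  Position 5 ('d'): no match needed
  Position 6 ('e'): no match needed
  Position 7 ('d'): no match needed
  Position 8 ('e'): no match needed
  Position 9 ('e'): no match needed
Only matched 1/2 characters => not a subsequence

0


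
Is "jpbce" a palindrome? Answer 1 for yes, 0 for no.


Input: jpbce
Reversed: ecbpj
  Compare pos 0 ('j') with pos 4 ('e'): MISMATCH
  Compare pos 1 ('p') with pos 3 ('c'): MISMATCH
Result: not a palindrome

0


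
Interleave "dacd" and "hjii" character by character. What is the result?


Interleaving "dacd" and "hjii":
  Position 0: 'd' from first, 'h' from second => "dh"
  Position 1: 'a' from first, 'j' from second => "aj"
  Position 2: 'c' from first, 'i' from second => "ci"
  Position 3: 'd' from first, 'i' from second => "di"
Result: dhajcidi

dhajcidi


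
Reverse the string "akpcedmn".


Input: akpcedmn
Reading characters right to left:
  Position 7: 'n'
  Position 6: 'm'
  Position 5: 'd'
  Position 4: 'e'
  Position 3: 'c'
  Position 2: 'p'
  Position 1: 'k'
  Position 0: 'a'
Reversed: nmdecpka

nmdecpka


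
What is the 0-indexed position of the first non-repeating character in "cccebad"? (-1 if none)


Input: cccebad
Character frequencies:
  'a': 1
  'b': 1
  'c': 3
  'd': 1
  'e': 1
Scanning left to right for freq == 1:
  Position 0 ('c'): freq=3, skip
  Position 1 ('c'): freq=3, skip
  Position 2 ('c'): freq=3, skip
  Position 3 ('e'): unique! => answer = 3

3


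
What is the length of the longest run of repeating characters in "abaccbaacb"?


Input: "abaccbaacb"
Scanning for longest run:
  Position 1 ('b'): new char, reset run to 1
  Position 2 ('a'): new char, reset run to 1
  Position 3 ('c'): new char, reset run to 1
  Position 4 ('c'): continues run of 'c', length=2
  Position 5 ('b'): new char, reset run to 1
  Position 6 ('a'): new char, reset run to 1
  Position 7 ('a'): continues run of 'a', length=2
  Position 8 ('c'): new char, reset run to 1
  Position 9 ('b'): new char, reset run to 1
Longest run: 'c' with length 2

2


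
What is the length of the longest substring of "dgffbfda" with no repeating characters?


Input: "dgffbfda"
Sliding window (track last position of each char):
  Position 0 ('d'): window [0,0] length 1 -- new best
  Position 1 ('g'): window [0,1] length 2 -- new best
  Position 2 ('f'): window [0,2] length 3 -- new best
  Position 3 ('f'): repeat (last at 2), move window start to 3
  Position 3 ('f'): window [3,3] length 1
  Position 4 ('b'): window [3,4] length 2
  Position 5 ('f'): repeat (last at 3), move window start to 4
  Position 5 ('f'): window [4,5] length 2
  Position 6 ('d'): window [4,6] length 3
  Position 7 ('a'): window [4,7] length 4 -- new best
Longest substring with no repeats: "bfda" with length 4

4


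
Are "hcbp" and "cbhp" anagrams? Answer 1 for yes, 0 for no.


Strings: "hcbp", "cbhp"
Sorted first:  bchp
Sorted second: bchp
Sorted forms match => anagrams

1


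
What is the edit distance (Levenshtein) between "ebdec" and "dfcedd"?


Computing edit distance: "ebdec" -> "dfcedd"
DP table:
           d    f    c    e    d    d
      0    1    2    3    4    5    6
  e   1    1    2    3    3    4    5
  b   2    2    2    3    4    4    5
  d   3    2    3    3    4    4    4
  e   4    3    3    4    3    4    5
  c   5    4    4    3    4    4    5
Edit distance = dp[5][6] = 5

5
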